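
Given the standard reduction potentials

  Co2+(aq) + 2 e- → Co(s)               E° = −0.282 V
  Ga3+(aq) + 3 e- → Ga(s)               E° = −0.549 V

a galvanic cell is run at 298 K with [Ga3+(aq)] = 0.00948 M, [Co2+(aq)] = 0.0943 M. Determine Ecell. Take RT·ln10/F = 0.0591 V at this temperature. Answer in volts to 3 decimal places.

Co²⁺/Co is reduced (cathode, E° = −0.282 V) and Ga³⁺/Ga is oxidized (anode).
The standard potential is −0.282 − (−0.549) = +0.267 V and the balanced reaction transfers n = 6 electrons.
Balancing gives 3 Co2+(aq) + 2 Ga(s) → 3 Co(s) + 2 Ga3+(aq); hence Q = [Ga3+(aq)]^2 / [Co2+(aq)]^3 = 0.107 (log Q = −0.970).
By the Nernst equation, E = +0.267 − (0.0591/6)·(−0.970) = +0.277 V.

+0.277 V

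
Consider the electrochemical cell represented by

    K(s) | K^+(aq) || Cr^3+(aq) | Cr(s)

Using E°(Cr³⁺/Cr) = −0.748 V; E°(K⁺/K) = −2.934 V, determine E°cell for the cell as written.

+2.186 V

By convention the left-hand electrode in cell notation is the anode (oxidation) and the right-hand electrode is the cathode (reduction).
E°cell = E°(right) − E°(left) = −0.748 − (−2.934) = +2.186 V.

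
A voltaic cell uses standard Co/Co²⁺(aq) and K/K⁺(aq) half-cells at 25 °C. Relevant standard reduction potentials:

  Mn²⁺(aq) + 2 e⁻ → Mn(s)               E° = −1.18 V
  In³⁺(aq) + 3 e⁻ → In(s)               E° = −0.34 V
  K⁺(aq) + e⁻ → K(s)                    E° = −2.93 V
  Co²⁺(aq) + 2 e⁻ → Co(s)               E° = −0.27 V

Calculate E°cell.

+2.66 V

The Co²⁺/Co couple has the higher E°, so Co ion is reduced (cathode) and K is oxidized (anode).
E°cell = E°(cathode) − E°(anode) = −0.27 − (−2.93) = +2.66 V.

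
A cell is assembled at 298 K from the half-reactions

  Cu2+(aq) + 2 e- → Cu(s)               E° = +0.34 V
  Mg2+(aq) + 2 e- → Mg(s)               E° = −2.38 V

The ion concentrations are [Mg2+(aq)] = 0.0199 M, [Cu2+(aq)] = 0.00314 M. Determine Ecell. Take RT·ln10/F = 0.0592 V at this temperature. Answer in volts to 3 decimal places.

+2.696 V

The Cu²⁺/Cu couple has the more positive E°, so it is the cathode; Mg²⁺/Mg is the anode.
E°cell = E°cat − E°an = +0.34 − (−2.38) = +2.72 V; n = 2.
For the overall reaction Cu2+(aq) + Mg(s) → Cu(s) + Mg2+(aq), Q = [Mg2+(aq)] / [Cu2+(aq)] = 6.34, giving log Q = 0.802.
E = E° − (0.0592/n)·log Q = +2.72 − (0.0592/2)(0.802) = +2.696 V.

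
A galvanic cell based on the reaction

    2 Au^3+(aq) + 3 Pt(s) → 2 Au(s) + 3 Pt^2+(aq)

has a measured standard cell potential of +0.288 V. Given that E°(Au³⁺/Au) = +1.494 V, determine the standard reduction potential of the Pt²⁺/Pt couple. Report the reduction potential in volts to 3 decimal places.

In the reaction as written the Au³⁺/Au couple is reduced (cathode) and Pt²⁺/Pt is oxidized (anode), so E°cell = E°(Au³⁺/Au) − E°(Pt²⁺/Pt).
E°(Pt²⁺/Pt) = E°(cathode) − E°cell = +1.494 − (+0.288) = +1.206 V.

+1.206 V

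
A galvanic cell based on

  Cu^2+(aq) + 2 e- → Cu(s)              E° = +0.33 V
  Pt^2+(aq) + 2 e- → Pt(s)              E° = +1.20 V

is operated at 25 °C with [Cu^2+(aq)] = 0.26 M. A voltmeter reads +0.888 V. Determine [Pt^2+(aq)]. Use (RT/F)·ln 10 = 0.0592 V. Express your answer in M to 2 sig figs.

1.1 M

Pt²⁺/Pt is the cathode (higher E°); E°cell = +1.20 − (+0.33) = +0.87 V with n = 2.
Rearranging E = E° − (0.0592/n)·log Q gives log Q = 2(+0.87 − (+0.888))/0.0592 = −0.608.
The balanced reaction is Pt^2+(aq) + Cu(s) → Pt(s) + Cu^2+(aq), so Q = [Cu^2+(aq)] / [Pt^2+(aq)].
Isolating [Pt^2+(aq)] in Q = 10^{−0.608} yields log [Pt^2+(aq)] = 0.023, i.e. 1.1 M.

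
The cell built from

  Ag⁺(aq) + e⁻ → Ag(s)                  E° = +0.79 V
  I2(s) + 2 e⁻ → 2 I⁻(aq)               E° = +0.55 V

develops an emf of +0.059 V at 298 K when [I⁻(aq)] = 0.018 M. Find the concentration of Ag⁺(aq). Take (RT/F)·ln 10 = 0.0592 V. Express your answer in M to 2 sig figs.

0.049 M

The Ag⁺/Ag couple has the larger reduction potential, so it is the cathode: E°cell = +0.79 − (+0.55) = +0.24 V and n = 2.
From the Nernst equation, log Q = n(E° − E)/0.0592 = 2·(+0.24 − (+0.059))/0.0592 = 6.115.
For 2 Ag⁺(aq) + 2 I⁻(aq) → 2 Ag(s) + I2(s), the reaction quotient is Q = 1 / ([Ag⁺(aq)]^2·[I⁻(aq)]^2).
Substituting the known concentrations and solving, log [Ag⁺(aq)] = −1.313 and [Ag⁺(aq)] = 0.049 M.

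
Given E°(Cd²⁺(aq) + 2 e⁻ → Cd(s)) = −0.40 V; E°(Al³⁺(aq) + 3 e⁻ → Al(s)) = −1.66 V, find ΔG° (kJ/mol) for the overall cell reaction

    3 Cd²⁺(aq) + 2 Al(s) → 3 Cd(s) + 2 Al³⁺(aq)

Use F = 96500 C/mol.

In the reaction as written Cd²⁺(aq) is reduced, so the Cd²⁺/Cd couple is the cathode and Al³⁺/Al is the anode.
E°cell = −0.40 − (−1.66) = +1.26 V; balancing electrons gives n = 6.
ΔG° = −nFE°cell = −(6)(96500)(+1.26) J/mol = −730 kJ/mol.

−730 kJ/mol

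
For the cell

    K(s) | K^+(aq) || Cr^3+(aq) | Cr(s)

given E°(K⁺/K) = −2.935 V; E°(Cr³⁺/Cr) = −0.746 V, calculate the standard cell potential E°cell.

+2.189 V

By convention the left-hand electrode in cell notation is the anode (oxidation) and the right-hand electrode is the cathode (reduction).
E°cell = E°(right) − E°(left) = −0.746 − (−2.935) = +2.189 V.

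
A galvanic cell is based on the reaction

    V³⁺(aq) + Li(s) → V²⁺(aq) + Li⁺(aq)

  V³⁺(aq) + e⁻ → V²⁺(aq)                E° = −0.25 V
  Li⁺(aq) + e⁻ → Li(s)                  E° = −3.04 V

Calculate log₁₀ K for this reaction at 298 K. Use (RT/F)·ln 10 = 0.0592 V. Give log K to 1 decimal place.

log K = 47.1

The V³⁺/V²⁺ couple is reduced (cathode); E°cell = −0.25 − (−3.04) = +2.79 V with n = 1.
At equilibrium E = 0, so log K = nE°cell / 0.0592 = (1)(+2.79) / 0.0592 = 47.1.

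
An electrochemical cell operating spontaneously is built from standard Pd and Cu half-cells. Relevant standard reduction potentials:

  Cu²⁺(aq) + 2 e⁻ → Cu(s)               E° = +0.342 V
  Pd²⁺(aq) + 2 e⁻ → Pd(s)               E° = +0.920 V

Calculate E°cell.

+0.578 V

The Pd²⁺/Pd couple has the higher E°, so Pd ion is reduced (cathode) and Cu is oxidized (anode).
E°cell = E°(cathode) − E°(anode) = +0.920 − (+0.342) = +0.578 V.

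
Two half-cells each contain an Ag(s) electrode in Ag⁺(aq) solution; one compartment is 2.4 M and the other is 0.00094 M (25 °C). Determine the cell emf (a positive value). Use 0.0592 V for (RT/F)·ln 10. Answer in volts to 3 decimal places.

For a concentration cell E°cell = 0, since both electrodes use the same couple.
The compartment with the higher Ag⁺(aq) concentration (2.4 M) acts as the cathode; ions are reduced there and produced at the dilute (0.00094 M) anode.
With n = 1, Ecell = −(0.0592/1)·log([dilute]/[conc]) = −(0.0592/1)·log(0.00094/2.4) = +0.202 V.

0.202 V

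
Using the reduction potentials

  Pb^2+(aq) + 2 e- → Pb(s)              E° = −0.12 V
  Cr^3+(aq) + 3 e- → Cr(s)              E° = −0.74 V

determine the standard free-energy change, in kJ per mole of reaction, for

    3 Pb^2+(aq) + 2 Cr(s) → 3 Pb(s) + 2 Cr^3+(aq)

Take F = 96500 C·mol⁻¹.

In the reaction as written Pb^2+(aq) is reduced, so the Pb²⁺/Pb couple is the cathode and Cr³⁺/Cr is the anode.
E°cell = −0.12 − (−0.74) = +0.62 V; balancing electrons gives n = 6.
ΔG° = −nFE°cell = −(6)(96500)(+0.62) J/mol = −359 kJ/mol.

−359 kJ/mol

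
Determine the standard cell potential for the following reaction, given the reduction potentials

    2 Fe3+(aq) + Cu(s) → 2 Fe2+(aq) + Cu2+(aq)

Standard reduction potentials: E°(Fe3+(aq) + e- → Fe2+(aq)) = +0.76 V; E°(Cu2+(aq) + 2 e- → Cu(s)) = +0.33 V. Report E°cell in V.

+0.43 V

In the reaction as written, Fe3+(aq) is reduced (cathode) and Cu2+(aq) is produced by oxidation at the anode.
E°cell = E°(cathode) − E°(anode) = +0.76 − (+0.33) = +0.43 V.
The positive value indicates the reaction is spontaneous as written.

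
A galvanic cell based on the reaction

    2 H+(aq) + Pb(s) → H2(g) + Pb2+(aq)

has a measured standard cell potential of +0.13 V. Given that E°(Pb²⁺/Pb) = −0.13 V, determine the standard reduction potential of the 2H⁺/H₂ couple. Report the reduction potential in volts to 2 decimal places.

In the reaction as written the 2H⁺/H₂ couple is reduced (cathode) and Pb²⁺/Pb is oxidized (anode), so E°cell = E°(2H⁺/H₂) − E°(Pb²⁺/Pb).
E°(2H⁺/H₂) = E°cell + E°(anode) = +0.13 + (−0.13) = +0.00 V.

+0.00 V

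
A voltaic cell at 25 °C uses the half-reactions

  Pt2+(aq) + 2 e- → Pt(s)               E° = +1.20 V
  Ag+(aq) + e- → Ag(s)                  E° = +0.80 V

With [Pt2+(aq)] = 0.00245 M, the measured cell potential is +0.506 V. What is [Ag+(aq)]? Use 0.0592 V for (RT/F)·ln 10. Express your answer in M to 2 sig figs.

With Pt²⁺/Pt at the cathode and Ag⁺/Ag at the anode, E°cell = +1.20 − (+0.80) = +0.40 V (n = 2).
Rearranging E = E° − (0.0592/n)·log Q gives log Q = 2(+0.40 − (+0.506))/0.0592 = −3.581.
Balancing electrons gives Pt2+(aq) + 2 Ag(s) → Pt(s) + 2 Ag+(aq); thus Q = [Ag+(aq)]^2 / [Pt2+(aq)].
Solving for the unknown gives log [Ag+(aq)] = −3.096, so [Ag+(aq)] ≈ 0.00080 M.

0.00080 M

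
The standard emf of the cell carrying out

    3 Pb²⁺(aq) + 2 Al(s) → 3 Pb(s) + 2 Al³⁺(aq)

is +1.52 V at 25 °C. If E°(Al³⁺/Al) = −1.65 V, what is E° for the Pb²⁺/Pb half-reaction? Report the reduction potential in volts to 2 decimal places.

−0.13 V

In the reaction as written the Pb²⁺/Pb couple is reduced (cathode) and Al³⁺/Al is oxidized (anode), so E°cell = E°(Pb²⁺/Pb) − E°(Al³⁺/Al).
E°(Pb²⁺/Pb) = E°cell + E°(anode) = +1.52 + (−1.65) = −0.13 V.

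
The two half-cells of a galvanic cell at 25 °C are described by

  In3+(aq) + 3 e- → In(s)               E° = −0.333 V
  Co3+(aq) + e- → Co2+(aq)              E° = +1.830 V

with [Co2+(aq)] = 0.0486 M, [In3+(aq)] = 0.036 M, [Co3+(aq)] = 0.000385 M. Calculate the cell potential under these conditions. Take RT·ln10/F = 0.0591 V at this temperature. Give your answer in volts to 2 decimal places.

Since E°(Co³⁺/Co²⁺) > E°(In³⁺/In), Co³⁺/Co²⁺ serves as the cathode.
The standard potential is +1.830 − (−0.333) = +2.163 V and the balanced reaction transfers n = 3 electrons.
Balancing gives 3 Co3+(aq) + In(s) → 3 Co2+(aq) + In3+(aq); hence Q = ([Co2+(aq)]^3·[In3+(aq)]) / [Co3+(aq)]^3 = 7.24×10^4 (log Q = 4.860).
By the Nernst equation, E = +2.163 − (0.0591/3)·(4.860) = +2.07 V.

+2.07 V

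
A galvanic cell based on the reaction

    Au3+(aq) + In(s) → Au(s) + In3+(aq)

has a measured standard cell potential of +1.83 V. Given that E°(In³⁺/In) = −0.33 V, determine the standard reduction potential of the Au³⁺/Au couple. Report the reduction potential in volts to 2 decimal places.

In the reaction as written the Au³⁺/Au couple is reduced (cathode) and In³⁺/In is oxidized (anode), so E°cell = E°(Au³⁺/Au) − E°(In³⁺/In).
E°(Au³⁺/Au) = E°cell + E°(anode) = +1.83 + (−0.33) = +1.50 V.

+1.50 V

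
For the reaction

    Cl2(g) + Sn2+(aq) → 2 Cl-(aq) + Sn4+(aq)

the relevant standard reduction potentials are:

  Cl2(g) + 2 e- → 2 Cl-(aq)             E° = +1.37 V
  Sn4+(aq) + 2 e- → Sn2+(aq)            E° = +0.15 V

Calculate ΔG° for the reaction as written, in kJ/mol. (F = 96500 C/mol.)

−235 kJ/mol

In the reaction as written Cl2(g) is reduced, so the Cl₂/Cl⁻ couple is the cathode and Sn⁴⁺/Sn²⁺ is the anode.
E°cell = +1.37 − (+0.15) = +1.22 V; balancing electrons gives n = 2.
ΔG° = −nFE°cell = −(2)(96500)(+1.22) J/mol = −235 kJ/mol.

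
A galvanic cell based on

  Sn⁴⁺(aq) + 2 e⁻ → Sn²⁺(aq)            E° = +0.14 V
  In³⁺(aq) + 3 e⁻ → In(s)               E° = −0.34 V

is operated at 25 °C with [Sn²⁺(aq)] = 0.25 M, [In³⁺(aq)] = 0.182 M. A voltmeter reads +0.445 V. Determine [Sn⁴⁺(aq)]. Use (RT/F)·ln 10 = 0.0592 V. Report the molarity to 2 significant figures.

With Sn⁴⁺/Sn²⁺ at the cathode and In³⁺/In at the anode, E°cell = +0.14 − (−0.34) = +0.48 V (n = 6).
From the Nernst equation, log Q = n(E° − E)/0.0592 = 6·(+0.48 − (+0.445))/0.0592 = 3.547.
The balanced reaction is 3 Sn⁴⁺(aq) + 2 In(s) → 3 Sn²⁺(aq) + 2 In³⁺(aq), so Q = ([Sn²⁺(aq)]^3·[In³⁺(aq)]^2) / [Sn⁴⁺(aq)]^3.
Solving for the unknown gives log [Sn⁴⁺(aq)] = −2.278, so [Sn⁴⁺(aq)] ≈ 0.0053 M.

0.0053 M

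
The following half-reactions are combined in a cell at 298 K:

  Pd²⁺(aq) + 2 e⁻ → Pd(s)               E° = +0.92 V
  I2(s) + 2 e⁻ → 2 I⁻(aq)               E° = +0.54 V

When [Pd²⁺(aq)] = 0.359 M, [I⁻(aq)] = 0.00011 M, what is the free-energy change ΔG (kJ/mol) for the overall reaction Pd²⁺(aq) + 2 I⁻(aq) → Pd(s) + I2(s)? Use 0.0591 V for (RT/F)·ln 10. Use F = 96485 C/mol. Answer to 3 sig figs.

With Pd²⁺/Pd reduced at the cathode, E°cell = +0.92 − (+0.54) = +0.38 V and n = 2.
Q = 1 / ([Pd²⁺(aq)]·[I⁻(aq)]^2) = 2.3×10^8, so log Q = 8.362 and E = +0.38 − (0.0591/2)(8.362) = +0.1329 V.
Finally ΔG = −nFE = −(2)(96485 C/mol)(+0.1329 V) = −25.6 kJ/mol.

−25.6 kJ/mol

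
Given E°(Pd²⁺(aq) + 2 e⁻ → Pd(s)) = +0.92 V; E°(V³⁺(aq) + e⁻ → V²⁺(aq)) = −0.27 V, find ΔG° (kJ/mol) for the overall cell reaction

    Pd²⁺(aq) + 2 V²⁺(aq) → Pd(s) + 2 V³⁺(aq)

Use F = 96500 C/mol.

In the reaction as written Pd²⁺(aq) is reduced, so the Pd²⁺/Pd couple is the cathode and V³⁺/V²⁺ is the anode.
E°cell = +0.92 − (−0.27) = +1.19 V; balancing electrons gives n = 2.
ΔG° = −nFE°cell = −(2)(96500)(+1.19) J/mol = −230 kJ/mol.

−230 kJ/mol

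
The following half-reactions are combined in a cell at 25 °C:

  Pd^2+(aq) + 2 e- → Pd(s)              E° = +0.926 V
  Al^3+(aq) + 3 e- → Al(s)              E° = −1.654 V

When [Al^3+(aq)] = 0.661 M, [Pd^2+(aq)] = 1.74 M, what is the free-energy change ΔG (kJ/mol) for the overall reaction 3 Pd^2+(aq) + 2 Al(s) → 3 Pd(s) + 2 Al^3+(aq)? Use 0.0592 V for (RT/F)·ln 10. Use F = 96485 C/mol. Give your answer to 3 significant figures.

With Pd²⁺/Pd reduced at the cathode, E°cell = +0.926 − (−1.654) = +2.580 V and n = 6.
Here Q = [Al^3+(aq)]^2 / [Pd^2+(aq)]^3 = 0.0829 (log Q = −1.081), giving E = +2.580 − (0.0592/6)·(−1.081) = +2.5907 V.
ΔG = −nFE = −(6)(96485)(+2.5907) J/mol = −1500 kJ/mol.

−1500 kJ/mol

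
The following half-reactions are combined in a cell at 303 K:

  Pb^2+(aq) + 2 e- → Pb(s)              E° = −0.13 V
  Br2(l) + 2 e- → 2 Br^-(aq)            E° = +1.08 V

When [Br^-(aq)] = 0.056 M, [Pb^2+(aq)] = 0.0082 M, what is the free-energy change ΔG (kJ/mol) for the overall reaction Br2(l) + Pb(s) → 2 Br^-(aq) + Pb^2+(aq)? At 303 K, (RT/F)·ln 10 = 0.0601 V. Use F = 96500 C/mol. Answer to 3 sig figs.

With Br₂/Br⁻ reduced at the cathode, E°cell = +1.08 − (−0.13) = +1.21 V and n = 2.
The reaction quotient is [Br^-(aq)]^2·[Pb^2+(aq)] = 2.57×10^−5; by Nernst, E = +1.21 − (0.0601/2)(−4.590) = +1.3479 V.
ΔG = −nFE = −(2)(96500)(+1.3479) J/mol = −260 kJ/mol.

−260 kJ/mol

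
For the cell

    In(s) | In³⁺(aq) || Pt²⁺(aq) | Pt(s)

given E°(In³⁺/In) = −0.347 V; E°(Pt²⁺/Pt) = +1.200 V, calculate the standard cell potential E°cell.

+1.547 V

By convention the left-hand electrode in cell notation is the anode (oxidation) and the right-hand electrode is the cathode (reduction).
E°cell = E°(right) − E°(left) = +1.200 − (−0.347) = +1.547 V.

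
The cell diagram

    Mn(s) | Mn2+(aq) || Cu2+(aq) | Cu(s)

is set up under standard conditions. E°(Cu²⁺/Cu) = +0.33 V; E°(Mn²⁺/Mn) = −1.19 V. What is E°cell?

By convention the left-hand electrode in cell notation is the anode (oxidation) and the right-hand electrode is the cathode (reduction).
E°cell = E°(right) − E°(left) = +0.33 − (−1.19) = +1.52 V.

+1.52 V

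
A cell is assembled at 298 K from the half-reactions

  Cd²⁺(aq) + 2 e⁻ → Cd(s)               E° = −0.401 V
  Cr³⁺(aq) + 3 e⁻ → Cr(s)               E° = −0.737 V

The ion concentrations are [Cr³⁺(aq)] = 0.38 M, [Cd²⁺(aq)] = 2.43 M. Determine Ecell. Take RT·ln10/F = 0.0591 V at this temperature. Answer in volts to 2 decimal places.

+0.36 V

Since E°(Cd²⁺/Cd) > E°(Cr³⁺/Cr), Cd²⁺/Cd serves as the cathode.
The standard potential is −0.401 − (−0.737) = +0.336 V and the balanced reaction transfers n = 6 electrons.
For the overall reaction 3 Cd²⁺(aq) + 2 Cr(s) → 3 Cd(s) + 2 Cr³⁺(aq), Q = [Cr³⁺(aq)]^2 / [Cd²⁺(aq)]^3 = 0.0101, giving log Q = −1.997.
By the Nernst equation, E = +0.336 − (0.0591/6)·(−1.997) = +0.36 V.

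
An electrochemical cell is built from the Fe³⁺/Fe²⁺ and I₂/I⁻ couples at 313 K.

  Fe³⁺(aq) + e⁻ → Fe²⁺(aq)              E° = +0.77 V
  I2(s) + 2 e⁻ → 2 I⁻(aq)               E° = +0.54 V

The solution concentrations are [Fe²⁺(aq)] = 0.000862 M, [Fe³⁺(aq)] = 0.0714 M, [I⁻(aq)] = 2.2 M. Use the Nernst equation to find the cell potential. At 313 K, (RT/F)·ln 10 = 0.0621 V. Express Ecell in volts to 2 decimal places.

+0.37 V

Fe³⁺/Fe²⁺ is reduced (cathode, E° = +0.77 V) and I₂/I⁻ is oxidized (anode).
The standard potential is +0.77 − (+0.54) = +0.23 V and the balanced reaction transfers n = 2 electrons.
Balancing gives 2 Fe³⁺(aq) + 2 I⁻(aq) → 2 Fe²⁺(aq) + I2(s); hence Q = [Fe²⁺(aq)]^2 / ([Fe³⁺(aq)]^2·[I⁻(aq)]^2) = 3.01×10^−5 (log Q = −4.521).
E = E° − (0.0621/n)·log Q = +0.23 − (0.0621/2)(−4.521) = +0.37 V.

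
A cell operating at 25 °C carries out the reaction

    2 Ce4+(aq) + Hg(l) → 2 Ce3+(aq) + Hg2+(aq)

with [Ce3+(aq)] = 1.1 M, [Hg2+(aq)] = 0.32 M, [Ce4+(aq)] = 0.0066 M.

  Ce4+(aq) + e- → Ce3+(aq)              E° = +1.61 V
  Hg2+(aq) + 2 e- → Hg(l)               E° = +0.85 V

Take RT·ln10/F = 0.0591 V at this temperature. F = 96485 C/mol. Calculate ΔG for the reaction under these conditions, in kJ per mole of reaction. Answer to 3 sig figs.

−124 kJ/mol

With Ce⁴⁺/Ce³⁺ reduced at the cathode, E°cell = +1.61 − (+0.85) = +0.76 V and n = 2.
Q = ([Ce3+(aq)]^2·[Hg2+(aq)]) / [Ce4+(aq)]^2 = 8.89×10^3, so log Q = 3.949 and E = +0.76 − (0.0591/2)(3.949) = +0.6433 V.
Then ΔG = −nFE = −2 × 96485 × +0.6433 J/mol = −124 kJ/mol.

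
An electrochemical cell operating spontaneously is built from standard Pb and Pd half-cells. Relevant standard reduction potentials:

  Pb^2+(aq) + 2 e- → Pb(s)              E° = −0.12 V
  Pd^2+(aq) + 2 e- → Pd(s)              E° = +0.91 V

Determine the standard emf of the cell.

+1.03 V

Of the two couples in this cell, the one with the more positive reduction potential is reduced at the cathode: here that is Pd²⁺/Pd (+0.91 V); Pb²⁺/Pb (−0.12 V) is the anode.
E°cell = E°(cathode) − E°(anode) = +0.91 − (−0.12) = +1.03 V.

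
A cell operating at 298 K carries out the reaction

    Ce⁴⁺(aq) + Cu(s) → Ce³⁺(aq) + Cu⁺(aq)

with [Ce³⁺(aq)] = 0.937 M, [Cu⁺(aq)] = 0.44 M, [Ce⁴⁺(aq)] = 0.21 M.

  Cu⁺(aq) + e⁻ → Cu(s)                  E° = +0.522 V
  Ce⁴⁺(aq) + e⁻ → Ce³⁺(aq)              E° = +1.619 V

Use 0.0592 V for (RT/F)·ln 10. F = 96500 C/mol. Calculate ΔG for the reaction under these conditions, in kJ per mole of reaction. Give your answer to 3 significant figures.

−104 kJ/mol

E°cell = +1.619 − (+0.522) = +1.097 V; the balanced reaction transfers n = 1 electron.
The reaction quotient is ([Ce³⁺(aq)]·[Cu⁺(aq)]) / [Ce⁴⁺(aq)] = 1.96; by Nernst, E = +1.097 − (0.0592/1)(0.293) = +1.0797 V.
Then ΔG = −nFE = −1 × 96500 × +1.0797 J/mol = −104 kJ/mol.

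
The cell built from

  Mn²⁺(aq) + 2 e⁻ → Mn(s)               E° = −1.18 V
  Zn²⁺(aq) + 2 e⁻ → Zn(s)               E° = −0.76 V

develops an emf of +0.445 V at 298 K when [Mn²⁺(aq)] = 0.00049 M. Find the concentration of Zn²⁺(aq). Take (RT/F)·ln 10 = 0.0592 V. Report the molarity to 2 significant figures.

0.0034 M

The Zn²⁺/Zn couple has the larger reduction potential, so it is the cathode: E°cell = −0.76 − (−1.18) = +0.42 V and n = 2.
Since E = E° − (0.0592/n)·log Q, log Q = n(E° − E)/0.0592 = −0.845.
Balancing electrons gives Zn²⁺(aq) + Mn(s) → Zn(s) + Mn²⁺(aq); thus Q = [Mn²⁺(aq)] / [Zn²⁺(aq)].
Substituting the known concentrations and solving, log [Zn²⁺(aq)] = −2.465 and [Zn²⁺(aq)] = 0.0034 M.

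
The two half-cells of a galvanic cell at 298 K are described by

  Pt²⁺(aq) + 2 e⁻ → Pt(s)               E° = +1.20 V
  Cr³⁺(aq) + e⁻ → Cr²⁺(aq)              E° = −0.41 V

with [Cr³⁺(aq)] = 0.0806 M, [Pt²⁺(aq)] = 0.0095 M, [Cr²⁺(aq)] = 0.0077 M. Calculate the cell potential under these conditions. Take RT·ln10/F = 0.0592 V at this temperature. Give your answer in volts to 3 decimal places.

The Pt²⁺/Pt couple has the more positive E°, so it is the cathode; Cr³⁺/Cr²⁺ is the anode.
E°cell = E°cat − E°an = +1.20 − (−0.41) = +1.61 V; n = 2.
For the overall reaction Pt²⁺(aq) + 2 Cr²⁺(aq) → Pt(s) + 2 Cr³⁺(aq), Q = [Cr³⁺(aq)]^2 / ([Pt²⁺(aq)]·[Cr²⁺(aq)]^2) = 1.15×10^4, giving log Q = 4.062.
E = E° − (0.0592/n)·log Q = +1.61 − (0.0592/2)(4.062) = +1.490 V.

+1.490 V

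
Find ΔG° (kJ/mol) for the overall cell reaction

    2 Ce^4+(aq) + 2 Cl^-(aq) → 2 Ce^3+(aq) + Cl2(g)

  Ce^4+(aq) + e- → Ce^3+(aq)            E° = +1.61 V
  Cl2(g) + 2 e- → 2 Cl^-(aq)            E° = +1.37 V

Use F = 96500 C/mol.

In the reaction as written Ce^4+(aq) is reduced, so the Ce⁴⁺/Ce³⁺ couple is the cathode and Cl₂/Cl⁻ is the anode.
E°cell = +1.61 − (+1.37) = +0.24 V; balancing electrons gives n = 2.
ΔG° = −nFE°cell = −(2)(96500)(+0.24) J/mol = −46.3 kJ/mol.

−46.3 kJ/mol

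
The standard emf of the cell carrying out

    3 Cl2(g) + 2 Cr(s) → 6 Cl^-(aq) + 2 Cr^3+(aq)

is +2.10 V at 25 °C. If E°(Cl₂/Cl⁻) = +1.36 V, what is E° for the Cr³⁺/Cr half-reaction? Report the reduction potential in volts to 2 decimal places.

In the reaction as written the Cl₂/Cl⁻ couple is reduced (cathode) and Cr³⁺/Cr is oxidized (anode), so E°cell = E°(Cl₂/Cl⁻) − E°(Cr³⁺/Cr).
E°(Cr³⁺/Cr) = E°(cathode) − E°cell = +1.36 − (+2.10) = −0.74 V.

−0.74 V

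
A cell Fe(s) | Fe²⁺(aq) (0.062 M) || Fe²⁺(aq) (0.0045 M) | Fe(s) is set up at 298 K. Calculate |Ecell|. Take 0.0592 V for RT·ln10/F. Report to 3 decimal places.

For a concentration cell E°cell = 0, since both electrodes use the same couple.
The compartment with the higher Fe²⁺(aq) concentration (0.062 M) acts as the cathode; ions are reduced there and produced at the dilute (0.0045 M) anode.
With n = 2, Ecell = −(0.0592/2)·log([dilute]/[conc]) = −(0.0592/2)·log(0.0045/0.062) = +0.034 V.

0.034 V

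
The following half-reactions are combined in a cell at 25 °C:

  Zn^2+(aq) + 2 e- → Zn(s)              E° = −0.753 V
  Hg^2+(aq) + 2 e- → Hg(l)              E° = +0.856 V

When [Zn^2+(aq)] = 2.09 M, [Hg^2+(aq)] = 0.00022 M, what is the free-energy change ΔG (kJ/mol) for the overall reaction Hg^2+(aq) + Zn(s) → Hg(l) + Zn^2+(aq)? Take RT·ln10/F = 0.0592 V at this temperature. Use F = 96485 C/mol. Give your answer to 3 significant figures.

−288 kJ/mol

E°cell = +0.856 − (−0.753) = +1.609 V; the balanced reaction transfers n = 2 electrons.
Here Q = [Zn^2+(aq)] / [Hg^2+(aq)] = 9.5×10^3 (log Q = 3.978), giving E = +1.609 − (0.0592/2)·(3.978) = +1.4913 V.
Finally ΔG = −nFE = −(2)(96485 C/mol)(+1.4913 V) = −288 kJ/mol.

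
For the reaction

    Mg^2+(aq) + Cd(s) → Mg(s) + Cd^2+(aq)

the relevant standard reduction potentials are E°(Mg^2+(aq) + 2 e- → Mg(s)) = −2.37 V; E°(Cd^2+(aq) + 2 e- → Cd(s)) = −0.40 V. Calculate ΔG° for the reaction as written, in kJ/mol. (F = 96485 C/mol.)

+380 kJ/mol

In the reaction as written Mg^2+(aq) is reduced, so the Mg²⁺/Mg couple is the cathode and Cd²⁺/Cd is the anode.
E°cell = −2.37 − (−0.40) = −1.97 V; balancing electrons gives n = 2.
ΔG° = −nFE°cell = −(2)(96485)(−1.97) J/mol = +380 kJ/mol.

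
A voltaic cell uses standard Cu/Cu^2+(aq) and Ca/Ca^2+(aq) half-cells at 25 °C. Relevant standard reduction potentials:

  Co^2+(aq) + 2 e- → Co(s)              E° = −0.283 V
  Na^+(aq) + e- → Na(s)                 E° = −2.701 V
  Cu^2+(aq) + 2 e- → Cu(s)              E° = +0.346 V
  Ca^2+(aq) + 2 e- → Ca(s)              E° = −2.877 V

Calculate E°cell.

+3.223 V

Of the two couples in this cell, the one with the more positive reduction potential is reduced at the cathode: here that is Cu²⁺/Cu (+0.346 V); Ca²⁺/Ca (−2.877 V) is the anode.
E°cell = E°(cathode) − E°(anode) = +0.346 − (−2.877) = +3.223 V.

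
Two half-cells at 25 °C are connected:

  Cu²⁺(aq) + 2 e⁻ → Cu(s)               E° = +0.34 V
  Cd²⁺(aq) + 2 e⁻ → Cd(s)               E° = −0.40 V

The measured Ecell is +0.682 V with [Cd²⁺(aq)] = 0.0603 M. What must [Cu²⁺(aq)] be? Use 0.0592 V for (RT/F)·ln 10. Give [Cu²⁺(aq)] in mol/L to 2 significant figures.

Cu²⁺/Cu is the cathode (higher E°); E°cell = +0.34 − (−0.40) = +0.74 V with n = 2.
Rearranging E = E° − (0.0592/n)·log Q gives log Q = 2(+0.74 − (+0.682))/0.0592 = 1.959.
The balanced reaction is Cu²⁺(aq) + Cd(s) → Cu(s) + Cd²⁺(aq), so Q = [Cd²⁺(aq)] / [Cu²⁺(aq)].
Substituting the known concentrations and solving, log [Cu²⁺(aq)] = −3.179 and [Cu²⁺(aq)] = 0.00066 M.

0.00066 M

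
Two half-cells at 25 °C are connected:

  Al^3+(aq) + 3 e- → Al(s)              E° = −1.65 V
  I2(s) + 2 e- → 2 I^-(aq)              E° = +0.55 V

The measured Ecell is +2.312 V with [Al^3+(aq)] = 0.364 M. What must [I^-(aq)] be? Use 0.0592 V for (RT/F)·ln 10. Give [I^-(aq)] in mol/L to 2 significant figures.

0.018 M

The I₂/I⁻ couple has the larger reduction potential, so it is the cathode: E°cell = +0.55 − (−1.65) = +2.20 V and n = 6.
From the Nernst equation, log Q = n(E° − E)/0.0592 = 6·(+2.20 − (+2.312))/0.0592 = −11.351.
For 3 I2(s) + 2 Al(s) → 6 I^-(aq) + 2 Al^3+(aq), the reaction quotient is Q = [I^-(aq)]^6·[Al^3+(aq)]^2.
Substituting the known concentrations and solving, log [I^-(aq)] = −1.746 and [I^-(aq)] = 0.018 M.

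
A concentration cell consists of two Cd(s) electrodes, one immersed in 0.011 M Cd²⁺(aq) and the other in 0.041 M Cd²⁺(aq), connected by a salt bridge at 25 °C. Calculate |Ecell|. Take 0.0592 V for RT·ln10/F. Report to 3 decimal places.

For a concentration cell E°cell = 0, since both electrodes use the same couple.
The compartment with the higher Cd²⁺(aq) concentration (0.041 M) acts as the cathode; ions are reduced there and produced at the dilute (0.011 M) anode.
With n = 2, Ecell = −(0.0592/2)·log([dilute]/[conc]) = −(0.0592/2)·log(0.011/0.041) = +0.017 V.

0.017 V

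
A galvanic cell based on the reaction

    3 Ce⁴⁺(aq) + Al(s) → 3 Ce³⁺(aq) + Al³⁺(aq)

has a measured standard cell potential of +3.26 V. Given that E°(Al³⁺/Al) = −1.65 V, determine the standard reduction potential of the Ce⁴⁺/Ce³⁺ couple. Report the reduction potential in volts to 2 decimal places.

In the reaction as written the Ce⁴⁺/Ce³⁺ couple is reduced (cathode) and Al³⁺/Al is oxidized (anode), so E°cell = E°(Ce⁴⁺/Ce³⁺) − E°(Al³⁺/Al).
E°(Ce⁴⁺/Ce³⁺) = E°cell + E°(anode) = +3.26 + (−1.65) = +1.61 V.

+1.61 V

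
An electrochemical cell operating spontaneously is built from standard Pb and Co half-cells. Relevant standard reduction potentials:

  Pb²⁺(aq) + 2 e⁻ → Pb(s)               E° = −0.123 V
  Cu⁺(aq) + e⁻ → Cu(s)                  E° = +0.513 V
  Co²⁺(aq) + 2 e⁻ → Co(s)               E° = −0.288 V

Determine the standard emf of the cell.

The Pb²⁺/Pb couple has the higher E°, so Pb ion is reduced (cathode) and Co is oxidized (anode).
E°cell = E°(cathode) − E°(anode) = −0.123 − (−0.288) = +0.165 V.

+0.165 V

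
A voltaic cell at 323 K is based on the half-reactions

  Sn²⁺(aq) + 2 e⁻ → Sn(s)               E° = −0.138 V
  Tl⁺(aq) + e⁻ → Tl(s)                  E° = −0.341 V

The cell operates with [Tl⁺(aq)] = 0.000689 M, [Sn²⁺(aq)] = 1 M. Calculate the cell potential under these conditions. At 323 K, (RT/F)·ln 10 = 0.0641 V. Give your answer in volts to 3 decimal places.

Sn²⁺/Sn is reduced (cathode, E° = −0.138 V) and Tl⁺/Tl is oxidized (anode).
E°cell = E°cat − E°an = −0.138 − (−0.341) = +0.203 V; n = 2.
The balanced reaction is Sn²⁺(aq) + 2 Tl(s) → Sn(s) + 2 Tl⁺(aq), so Q = [Tl⁺(aq)]^2 / [Sn²⁺(aq)] = 4.75×10^−7 and log Q = −6.324.
Applying E = E° − (RT ln10/nF)·log Q gives +0.203 − (0.0641/2)(−6.324) = +0.406 V.

+0.406 V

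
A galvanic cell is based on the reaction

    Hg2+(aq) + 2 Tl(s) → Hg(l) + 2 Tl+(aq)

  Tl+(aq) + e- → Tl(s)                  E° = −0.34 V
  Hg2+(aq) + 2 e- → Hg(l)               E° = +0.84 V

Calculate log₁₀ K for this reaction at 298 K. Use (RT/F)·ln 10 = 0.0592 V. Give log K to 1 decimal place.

The Hg²⁺/Hg couple is reduced (cathode); E°cell = +0.84 − (−0.34) = +1.18 V with n = 2.
At equilibrium E = 0, so log K = nE°cell / 0.0592 = (2)(+1.18) / 0.0592 = 39.9.

log K = 39.9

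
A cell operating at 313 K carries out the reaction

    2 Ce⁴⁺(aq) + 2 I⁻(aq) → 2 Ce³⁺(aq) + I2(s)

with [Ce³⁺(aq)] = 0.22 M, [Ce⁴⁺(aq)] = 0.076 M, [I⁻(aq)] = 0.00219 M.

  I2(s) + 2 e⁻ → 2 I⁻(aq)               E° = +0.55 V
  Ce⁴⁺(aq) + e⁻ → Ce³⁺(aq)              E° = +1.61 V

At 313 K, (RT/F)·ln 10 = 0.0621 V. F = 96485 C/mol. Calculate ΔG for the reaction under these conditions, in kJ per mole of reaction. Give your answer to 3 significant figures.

The standard cell potential is +1.61 − (+0.55) = +1.06 V, with n = 2 electrons in the balanced equation.
Here Q = [Ce³⁺(aq)]^2 / ([Ce⁴⁺(aq)]^2·[I⁻(aq)]^2) = 1.75×10^6 (log Q = 6.242), giving E = +1.06 − (0.0621/2)·(6.242) = +0.8662 V.
Then ΔG = −nFE = −2 × 96485 × +0.8662 J/mol = −167 kJ/mol.

−167 kJ/mol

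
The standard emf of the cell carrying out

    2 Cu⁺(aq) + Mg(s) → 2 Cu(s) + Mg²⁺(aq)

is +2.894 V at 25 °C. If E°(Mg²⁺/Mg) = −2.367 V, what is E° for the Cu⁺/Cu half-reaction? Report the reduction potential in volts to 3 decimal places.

+0.527 V

In the reaction as written the Cu⁺/Cu couple is reduced (cathode) and Mg²⁺/Mg is oxidized (anode), so E°cell = E°(Cu⁺/Cu) − E°(Mg²⁺/Mg).
E°(Cu⁺/Cu) = E°cell + E°(anode) = +2.894 + (−2.367) = +0.527 V.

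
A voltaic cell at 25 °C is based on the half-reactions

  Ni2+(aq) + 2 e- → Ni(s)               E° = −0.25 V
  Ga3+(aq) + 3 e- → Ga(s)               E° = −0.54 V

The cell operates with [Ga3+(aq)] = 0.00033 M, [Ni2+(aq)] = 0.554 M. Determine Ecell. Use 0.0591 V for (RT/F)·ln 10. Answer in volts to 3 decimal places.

+0.351 V

The Ni²⁺/Ni couple has the more positive E°, so it is the cathode; Ga³⁺/Ga is the anode.
The standard potential is −0.25 − (−0.54) = +0.29 V and the balanced reaction transfers n = 6 electrons.
Balancing gives 3 Ni2+(aq) + 2 Ga(s) → 3 Ni(s) + 2 Ga3+(aq); hence Q = [Ga3+(aq)]^2 / [Ni2+(aq)]^3 = 6.4×10^−7 (log Q = −6.194).
By the Nernst equation, E = +0.29 − (0.0591/6)·(−6.194) = +0.351 V.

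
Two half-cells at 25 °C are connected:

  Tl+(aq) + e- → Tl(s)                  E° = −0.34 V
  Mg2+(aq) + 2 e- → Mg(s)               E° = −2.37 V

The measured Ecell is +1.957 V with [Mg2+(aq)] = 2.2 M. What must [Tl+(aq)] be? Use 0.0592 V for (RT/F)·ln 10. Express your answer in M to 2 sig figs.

With Tl⁺/Tl at the cathode and Mg²⁺/Mg at the anode, E°cell = −0.34 − (−2.37) = +2.03 V (n = 2).
From the Nernst equation, log Q = n(E° − E)/0.0592 = 2·(+2.03 − (+1.957))/0.0592 = 2.466.
For 2 Tl+(aq) + Mg(s) → 2 Tl(s) + Mg2+(aq), the reaction quotient is Q = [Mg2+(aq)] / [Tl+(aq)]^2.
Solving for the unknown gives log [Tl+(aq)] = −1.062, so [Tl+(aq)] ≈ 0.087 M.

0.087 M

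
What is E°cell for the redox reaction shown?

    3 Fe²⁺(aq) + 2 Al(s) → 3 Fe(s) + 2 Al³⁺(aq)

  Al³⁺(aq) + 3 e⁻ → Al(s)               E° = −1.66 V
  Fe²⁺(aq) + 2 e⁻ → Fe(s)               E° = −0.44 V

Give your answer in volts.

+1.22 V

In the reaction as written, Fe²⁺(aq) is reduced (cathode) and Al³⁺(aq) is produced by oxidation at the anode.
E°cell = E°(cathode) − E°(anode) = −0.44 − (−1.66) = +1.22 V.
The positive value indicates the reaction is spontaneous as written.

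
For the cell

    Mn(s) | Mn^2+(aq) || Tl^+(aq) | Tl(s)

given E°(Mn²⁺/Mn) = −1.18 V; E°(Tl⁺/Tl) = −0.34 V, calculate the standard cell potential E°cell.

+0.84 V

By convention the left-hand electrode in cell notation is the anode (oxidation) and the right-hand electrode is the cathode (reduction).
E°cell = E°(right) − E°(left) = −0.34 − (−1.18) = +0.84 V.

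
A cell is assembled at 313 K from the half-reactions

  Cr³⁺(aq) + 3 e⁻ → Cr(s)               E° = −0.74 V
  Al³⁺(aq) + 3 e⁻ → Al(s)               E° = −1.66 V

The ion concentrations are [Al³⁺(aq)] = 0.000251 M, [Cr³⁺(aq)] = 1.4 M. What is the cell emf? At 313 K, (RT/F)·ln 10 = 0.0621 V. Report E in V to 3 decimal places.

Since E°(Cr³⁺/Cr) > E°(Al³⁺/Al), Cr³⁺/Cr serves as the cathode.
The standard potential is −0.74 − (−1.66) = +0.92 V and the balanced reaction transfers n = 3 electrons.
Balancing gives Cr³⁺(aq) + Al(s) → Cr(s) + Al³⁺(aq); hence Q = [Al³⁺(aq)] / [Cr³⁺(aq)] = 0.000179 (log Q = −3.746).
By the Nernst equation, E = +0.92 − (0.0621/3)·(−3.746) = +0.998 V.

+0.998 V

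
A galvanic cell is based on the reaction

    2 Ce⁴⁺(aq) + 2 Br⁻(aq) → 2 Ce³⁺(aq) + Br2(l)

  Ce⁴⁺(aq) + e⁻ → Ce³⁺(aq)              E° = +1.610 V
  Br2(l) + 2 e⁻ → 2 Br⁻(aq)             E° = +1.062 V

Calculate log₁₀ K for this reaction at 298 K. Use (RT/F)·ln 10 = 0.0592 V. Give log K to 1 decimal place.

The Ce⁴⁺/Ce³⁺ couple is reduced (cathode); E°cell = +1.610 − (+1.062) = +0.548 V with n = 2.
At equilibrium E = 0, so log K = nE°cell / 0.0592 = (2)(+0.548) / 0.0592 = 18.5.

log K = 18.5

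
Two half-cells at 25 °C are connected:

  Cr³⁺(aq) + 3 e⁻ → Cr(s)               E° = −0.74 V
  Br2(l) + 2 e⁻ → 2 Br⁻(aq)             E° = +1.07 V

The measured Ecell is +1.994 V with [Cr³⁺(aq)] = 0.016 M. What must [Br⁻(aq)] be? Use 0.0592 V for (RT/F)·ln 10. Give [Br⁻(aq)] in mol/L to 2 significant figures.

Br₂/Br⁻ is the cathode (higher E°); E°cell = +1.07 − (−0.74) = +1.81 V with n = 6.
Rearranging E = E° − (0.0592/n)·log Q gives log Q = 6(+1.81 − (+1.994))/0.0592 = −18.649.
For 3 Br2(l) + 2 Cr(s) → 6 Br⁻(aq) + 2 Cr³⁺(aq), the reaction quotient is Q = [Br⁻(aq)]^6·[Cr³⁺(aq)]^2.
Isolating [Br⁻(aq)] in Q = 10^{−18.649} yields log [Br⁻(aq)] = −2.510, i.e. 0.0031 M.

0.0031 M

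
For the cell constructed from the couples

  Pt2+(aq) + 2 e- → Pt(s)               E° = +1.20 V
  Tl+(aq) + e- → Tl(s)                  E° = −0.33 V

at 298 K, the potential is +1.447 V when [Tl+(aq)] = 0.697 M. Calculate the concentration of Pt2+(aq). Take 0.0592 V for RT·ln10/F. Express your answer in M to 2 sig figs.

0.00076 M

Pt²⁺/Pt is the cathode (higher E°); E°cell = +1.20 − (−0.33) = +1.53 V with n = 2.
Since E = E° − (0.0592/n)·log Q, log Q = n(E° − E)/0.0592 = 2.804.
Balancing electrons gives Pt2+(aq) + 2 Tl(s) → Pt(s) + 2 Tl+(aq); thus Q = [Tl+(aq)]^2 / [Pt2+(aq)].
Isolating [Pt2+(aq)] in Q = 10^{2.804} yields log [Pt2+(aq)] = −3.118, i.e. 0.00076 M.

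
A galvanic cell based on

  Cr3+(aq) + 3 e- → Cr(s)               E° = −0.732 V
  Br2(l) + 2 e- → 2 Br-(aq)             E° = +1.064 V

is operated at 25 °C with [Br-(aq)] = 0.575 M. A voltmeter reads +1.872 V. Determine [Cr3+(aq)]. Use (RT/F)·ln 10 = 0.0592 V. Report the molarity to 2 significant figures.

Br₂/Br⁻ is the cathode (higher E°); E°cell = +1.064 − (−0.732) = +1.796 V with n = 6.
From the Nernst equation, log Q = n(E° − E)/0.0592 = 6·(+1.796 − (+1.872))/0.0592 = −7.703.
The balanced reaction is 3 Br2(l) + 2 Cr(s) → 6 Br-(aq) + 2 Cr3+(aq), so Q = [Br-(aq)]^6·[Cr3+(aq)]^2.
Solving for the unknown gives log [Cr3+(aq)] = −3.131, so [Cr3+(aq)] ≈ 0.00074 M.

0.00074 M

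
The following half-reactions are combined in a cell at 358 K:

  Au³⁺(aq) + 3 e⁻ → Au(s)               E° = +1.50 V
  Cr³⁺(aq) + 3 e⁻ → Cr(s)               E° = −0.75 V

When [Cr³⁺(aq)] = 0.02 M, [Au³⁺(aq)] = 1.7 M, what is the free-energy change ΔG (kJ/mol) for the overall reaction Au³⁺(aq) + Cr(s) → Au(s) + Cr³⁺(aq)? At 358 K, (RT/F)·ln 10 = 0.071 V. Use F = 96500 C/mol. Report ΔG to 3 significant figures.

With Au³⁺/Au reduced at the cathode, E°cell = +1.50 − (−0.75) = +2.25 V and n = 3.
Q = [Cr³⁺(aq)] / [Au³⁺(aq)] = 0.0118, so log Q = −1.929 and E = +2.25 − (0.071/3)(−1.929) = +2.2957 V.
ΔG = −nFE = −(3)(96500)(+2.2957) J/mol = −665 kJ/mol.

−665 kJ/mol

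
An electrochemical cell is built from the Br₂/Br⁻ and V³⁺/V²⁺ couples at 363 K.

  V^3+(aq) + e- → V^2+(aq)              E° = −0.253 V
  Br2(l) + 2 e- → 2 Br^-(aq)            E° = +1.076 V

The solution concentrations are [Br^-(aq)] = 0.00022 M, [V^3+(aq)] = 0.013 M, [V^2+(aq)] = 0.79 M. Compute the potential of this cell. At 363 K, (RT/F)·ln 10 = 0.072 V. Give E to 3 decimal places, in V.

The Br₂/Br⁻ couple has the more positive E°, so it is the cathode; V³⁺/V²⁺ is the anode.
E°cell = E°cat − E°an = +1.076 − (−0.253) = +1.329 V; n = 2.
Balancing gives Br2(l) + 2 V^2+(aq) → 2 Br^-(aq) + 2 V^3+(aq); hence Q = ([Br^-(aq)]^2·[V^3+(aq)]^2) / [V^2+(aq)]^2 = 1.31×10^−11 (log Q = −10.883).
Applying E = E° − (RT ln10/nF)·log Q gives +1.329 − (0.072/2)(−10.883) = +1.721 V.

+1.721 V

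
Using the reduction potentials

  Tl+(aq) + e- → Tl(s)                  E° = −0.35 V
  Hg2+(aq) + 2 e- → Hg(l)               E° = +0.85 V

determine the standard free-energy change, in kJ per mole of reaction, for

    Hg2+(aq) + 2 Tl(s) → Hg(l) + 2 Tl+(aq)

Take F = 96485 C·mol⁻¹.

In the reaction as written Hg2+(aq) is reduced, so the Hg²⁺/Hg couple is the cathode and Tl⁺/Tl is the anode.
E°cell = +0.85 − (−0.35) = +1.20 V; balancing electrons gives n = 2.
ΔG° = −nFE°cell = −(2)(96485)(+1.20) J/mol = −232 kJ/mol.

−232 kJ/mol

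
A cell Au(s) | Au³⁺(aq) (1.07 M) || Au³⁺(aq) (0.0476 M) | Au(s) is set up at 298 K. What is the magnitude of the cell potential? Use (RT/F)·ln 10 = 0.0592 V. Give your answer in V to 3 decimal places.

0.027 V

For a concentration cell E°cell = 0, since both electrodes use the same couple.
The compartment with the higher Au³⁺(aq) concentration (1.07 M) acts as the cathode; ions are reduced there and produced at the dilute (0.0476 M) anode.
With n = 3, Ecell = −(0.0592/3)·log([dilute]/[conc]) = −(0.0592/3)·log(0.0476/1.07) = +0.027 V.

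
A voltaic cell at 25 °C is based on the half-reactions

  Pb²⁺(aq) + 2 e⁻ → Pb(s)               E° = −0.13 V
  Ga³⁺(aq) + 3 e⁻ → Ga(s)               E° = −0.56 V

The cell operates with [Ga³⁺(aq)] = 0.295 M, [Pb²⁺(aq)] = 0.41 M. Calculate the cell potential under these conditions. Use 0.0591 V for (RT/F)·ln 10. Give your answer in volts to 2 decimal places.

+0.43 V

The Pb²⁺/Pb couple has the more positive E°, so it is the cathode; Ga³⁺/Ga is the anode.
The standard potential is −0.13 − (−0.56) = +0.43 V and the balanced reaction transfers n = 6 electrons.
The balanced reaction is 3 Pb²⁺(aq) + 2 Ga(s) → 3 Pb(s) + 2 Ga³⁺(aq), so Q = [Ga³⁺(aq)]^2 / [Pb²⁺(aq)]^3 = 1.26 and log Q = 0.101.
E = E° − (0.0591/n)·log Q = +0.43 − (0.0591/6)(0.101) = +0.43 V.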